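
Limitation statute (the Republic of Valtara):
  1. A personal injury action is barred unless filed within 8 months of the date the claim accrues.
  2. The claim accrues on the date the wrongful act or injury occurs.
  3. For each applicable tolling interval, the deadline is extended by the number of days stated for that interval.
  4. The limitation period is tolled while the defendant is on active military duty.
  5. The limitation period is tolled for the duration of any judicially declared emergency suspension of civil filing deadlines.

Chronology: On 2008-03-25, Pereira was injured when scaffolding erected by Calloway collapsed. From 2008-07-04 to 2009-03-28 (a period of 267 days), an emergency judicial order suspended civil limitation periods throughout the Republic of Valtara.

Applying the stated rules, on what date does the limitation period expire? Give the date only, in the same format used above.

The limitation period began to run on 2008-03-25.
8 months from 2008-03-25 is 2008-11-25.
The emergency suspension of filing deadlines from 2008-07-04 to 2009-03-28 tolled the period for 267 days, extending the deadline to 2009-08-19.

2009-08-19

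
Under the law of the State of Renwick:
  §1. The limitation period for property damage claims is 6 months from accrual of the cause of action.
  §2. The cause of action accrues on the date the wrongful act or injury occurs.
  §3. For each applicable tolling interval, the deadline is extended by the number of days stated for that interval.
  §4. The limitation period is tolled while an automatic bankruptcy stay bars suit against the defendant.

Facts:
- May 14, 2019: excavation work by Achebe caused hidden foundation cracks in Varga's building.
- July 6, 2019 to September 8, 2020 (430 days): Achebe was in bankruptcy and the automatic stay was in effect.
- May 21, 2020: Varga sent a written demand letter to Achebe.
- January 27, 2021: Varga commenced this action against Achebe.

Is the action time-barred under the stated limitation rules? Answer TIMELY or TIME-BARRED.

The limitation period began to run on May 14, 2019.
6 months from May 14, 2019 is November 14, 2019.
The automatic bankruptcy stay from July 6, 2019 to September 8, 2020 tolled the period for 430 days, extending the deadline to January 17, 2021.
Nothing else in the chronology tolls or restarts the period.
Filing on January 27, 2021 missed the January 17, 2021 deadline — the action is time-barred.

TIME-BARRED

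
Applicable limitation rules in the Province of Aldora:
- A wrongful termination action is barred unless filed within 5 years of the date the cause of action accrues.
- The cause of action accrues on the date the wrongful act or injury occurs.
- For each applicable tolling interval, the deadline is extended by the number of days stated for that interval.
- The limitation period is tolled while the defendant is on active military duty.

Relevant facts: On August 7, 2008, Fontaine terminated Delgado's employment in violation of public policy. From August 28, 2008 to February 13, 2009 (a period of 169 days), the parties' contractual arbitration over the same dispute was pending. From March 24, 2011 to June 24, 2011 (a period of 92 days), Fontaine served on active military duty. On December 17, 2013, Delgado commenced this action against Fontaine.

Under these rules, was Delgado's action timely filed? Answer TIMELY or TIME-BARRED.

The cause of action accrued on August 7, 2008, the date of the act.
The untolled deadline — 5 years after August 7, 2008 — is August 7, 2013.
The defendant's active military service from March 24, 2011 to June 24, 2011 tolled the period for 92 days, extending the deadline to November 7, 2013.
Although a pending arbitration ran from August 28, 2008 to February 13, 2009, the stated rules do not make that a tolling event, so it is disregarded.
Filing on December 17, 2013 missed the November 7, 2013 deadline — the action is time-barred.

TIME-BARRED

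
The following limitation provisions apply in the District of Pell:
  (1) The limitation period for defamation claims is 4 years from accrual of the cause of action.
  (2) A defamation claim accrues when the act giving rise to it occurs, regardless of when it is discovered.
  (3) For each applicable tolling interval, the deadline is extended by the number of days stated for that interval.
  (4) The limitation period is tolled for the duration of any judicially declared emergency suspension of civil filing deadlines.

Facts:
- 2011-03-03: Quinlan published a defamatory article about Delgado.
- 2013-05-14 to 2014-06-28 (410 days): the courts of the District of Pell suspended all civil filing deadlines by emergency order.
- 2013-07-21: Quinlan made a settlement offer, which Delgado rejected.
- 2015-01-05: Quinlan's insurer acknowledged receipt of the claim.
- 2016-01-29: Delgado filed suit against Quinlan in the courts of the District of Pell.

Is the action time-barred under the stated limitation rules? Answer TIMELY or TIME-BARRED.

TIMELY

The limitation period began to run on 2011-03-03.
4 years from 2011-03-03 is 2015-03-03.
Because the emergency suspension of filing deadlines ran from 2013-05-14 to 2014-06-28, the deadline is extended by 410 days to 2016-04-16.
The other events in the timeline have no effect on the limitation period under the stated rules.
Delgado filed on 2016-01-29, before the 2016-04-16 deadline, so the action is timely.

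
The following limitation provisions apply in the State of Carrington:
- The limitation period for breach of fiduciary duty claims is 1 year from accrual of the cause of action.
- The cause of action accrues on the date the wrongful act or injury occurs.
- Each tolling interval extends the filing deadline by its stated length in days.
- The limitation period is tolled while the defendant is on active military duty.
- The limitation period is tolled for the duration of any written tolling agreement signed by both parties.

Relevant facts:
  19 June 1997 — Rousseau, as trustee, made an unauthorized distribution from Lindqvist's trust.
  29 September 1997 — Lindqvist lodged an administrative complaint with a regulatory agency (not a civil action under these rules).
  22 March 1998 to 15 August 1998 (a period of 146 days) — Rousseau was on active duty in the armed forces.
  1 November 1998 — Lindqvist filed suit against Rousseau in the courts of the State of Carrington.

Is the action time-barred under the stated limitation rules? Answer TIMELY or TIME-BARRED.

The limitation period began to run on 19 June 1997.
The untolled deadline — 1 year after 19 June 1997 — is 19 June 1998.
The period was tolled for 146 days by the defendant's active military service (22 March 1998 to 15 August 1998), pushing the deadline to 12 November 1998.
The other events in the timeline have no effect on the limitation period under the stated rules.
Filing on 1 November 1998 beat the 12 November 1998 deadline — the action is timely.

TIMELY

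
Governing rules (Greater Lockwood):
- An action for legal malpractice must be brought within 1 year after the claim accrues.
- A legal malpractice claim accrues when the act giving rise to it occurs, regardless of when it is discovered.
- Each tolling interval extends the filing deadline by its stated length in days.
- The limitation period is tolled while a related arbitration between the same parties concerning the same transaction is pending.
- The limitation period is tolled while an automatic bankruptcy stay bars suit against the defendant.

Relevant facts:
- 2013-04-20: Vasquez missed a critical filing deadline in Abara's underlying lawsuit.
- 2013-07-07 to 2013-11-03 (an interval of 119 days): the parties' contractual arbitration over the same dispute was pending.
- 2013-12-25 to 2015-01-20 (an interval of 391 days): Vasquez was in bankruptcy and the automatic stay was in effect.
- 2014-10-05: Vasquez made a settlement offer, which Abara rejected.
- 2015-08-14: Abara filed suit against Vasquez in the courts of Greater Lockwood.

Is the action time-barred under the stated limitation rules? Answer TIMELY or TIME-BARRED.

The claim accrued on 2013-04-20, when the wrongful act occurred.
The untolled deadline — 1 year after 2013-04-20 — is 2014-04-20.
Because the pending related arbitration ran from 2013-07-07 to 2013-11-03, the deadline is extended by 119 days to 2014-08-17.
The automatic bankruptcy stay from 2013-12-25 to 2015-01-20 tolled the period for 391 days, extending the deadline to 2015-09-12.
None of the other events listed affects the running of the period under the stated rules.
Filing on 2015-08-14 beat the 2015-09-12 deadline — the action is timely.

TIMELY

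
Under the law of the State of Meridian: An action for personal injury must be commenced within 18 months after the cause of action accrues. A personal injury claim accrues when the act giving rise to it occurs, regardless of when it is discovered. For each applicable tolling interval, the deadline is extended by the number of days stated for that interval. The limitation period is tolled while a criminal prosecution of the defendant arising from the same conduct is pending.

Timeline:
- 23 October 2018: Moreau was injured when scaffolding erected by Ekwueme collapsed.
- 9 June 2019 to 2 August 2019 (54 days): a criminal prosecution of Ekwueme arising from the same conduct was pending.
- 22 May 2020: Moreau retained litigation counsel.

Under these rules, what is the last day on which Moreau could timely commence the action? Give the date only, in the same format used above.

The limitation period began to run on 23 October 2018.
Adding the 18 months base period to 23 October 2018 gives a deadline of 23 April 2020, before any tolling.
The pending criminal prosecution from 9 June 2019 to 2 August 2019 tolled the period for 54 days, extending the deadline to 16 June 2020.
The other events in the timeline have no effect on the limitation period under the stated rules.

16 June 2020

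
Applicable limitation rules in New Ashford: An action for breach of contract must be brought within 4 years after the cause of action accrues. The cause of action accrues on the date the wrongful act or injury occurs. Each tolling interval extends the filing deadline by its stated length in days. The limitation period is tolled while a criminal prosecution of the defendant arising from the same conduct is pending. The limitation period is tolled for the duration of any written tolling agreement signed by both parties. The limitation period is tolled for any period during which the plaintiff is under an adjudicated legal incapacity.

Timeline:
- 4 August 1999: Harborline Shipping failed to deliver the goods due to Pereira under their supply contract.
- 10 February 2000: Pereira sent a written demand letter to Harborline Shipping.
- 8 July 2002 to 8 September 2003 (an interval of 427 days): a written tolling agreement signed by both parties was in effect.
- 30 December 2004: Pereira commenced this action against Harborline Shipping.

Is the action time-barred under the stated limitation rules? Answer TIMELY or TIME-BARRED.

The claim accrued on 4 August 1999, when the wrongful act occurred.
Adding the 4 years base period to 4 August 1999 gives a deadline of 4 August 2003, before any tolling.
Because the written tolling agreement ran from 8 July 2002 to 8 September 2003, the deadline is extended by 427 days to 4 October 2004.
None of the other events listed affects the running of the period under the stated rules.
Filing on 30 December 2004 missed the 4 October 2004 deadline — the action is time-barred.

TIME-BARRED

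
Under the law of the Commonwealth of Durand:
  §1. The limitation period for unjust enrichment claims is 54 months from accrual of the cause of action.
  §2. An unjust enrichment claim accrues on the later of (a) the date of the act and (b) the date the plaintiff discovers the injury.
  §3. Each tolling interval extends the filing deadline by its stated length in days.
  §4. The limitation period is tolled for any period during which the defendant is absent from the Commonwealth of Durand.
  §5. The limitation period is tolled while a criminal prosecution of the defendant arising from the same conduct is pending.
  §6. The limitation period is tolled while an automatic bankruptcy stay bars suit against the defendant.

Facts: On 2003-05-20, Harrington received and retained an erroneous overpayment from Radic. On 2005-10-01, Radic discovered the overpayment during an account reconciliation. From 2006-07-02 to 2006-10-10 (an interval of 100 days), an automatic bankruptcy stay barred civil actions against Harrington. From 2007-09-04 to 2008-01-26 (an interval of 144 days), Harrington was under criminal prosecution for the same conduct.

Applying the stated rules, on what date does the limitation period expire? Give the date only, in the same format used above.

Because discovery on 2005-10-01 post-dates the 2003-05-20 act, accrual under the later-of rule falls on 2005-10-01.
54 months from 2005-10-01 is 2010-04-01.
The automatic bankruptcy stay from 2006-07-02 to 2006-10-10 tolled the period for 100 days, extending the deadline to 2010-07-10.
Because the pending criminal prosecution ran from 2007-09-04 to 2008-01-26, the deadline is extended by 144 days to 2010-12-01.

2010-12-01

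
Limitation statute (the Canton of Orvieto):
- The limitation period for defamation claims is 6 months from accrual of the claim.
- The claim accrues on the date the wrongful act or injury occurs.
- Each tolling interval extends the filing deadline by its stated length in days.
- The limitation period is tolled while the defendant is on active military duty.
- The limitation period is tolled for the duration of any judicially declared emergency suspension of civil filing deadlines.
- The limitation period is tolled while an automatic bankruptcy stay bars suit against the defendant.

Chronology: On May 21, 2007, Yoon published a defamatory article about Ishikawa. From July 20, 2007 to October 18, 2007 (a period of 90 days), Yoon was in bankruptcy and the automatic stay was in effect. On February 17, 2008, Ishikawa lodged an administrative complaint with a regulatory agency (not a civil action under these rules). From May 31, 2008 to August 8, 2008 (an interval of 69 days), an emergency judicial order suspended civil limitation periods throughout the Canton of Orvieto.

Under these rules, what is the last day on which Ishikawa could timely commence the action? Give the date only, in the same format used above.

The claim accrued on May 21, 2007, when the wrongful act occurred.
6 months from May 21, 2007 is November 21, 2007.
The automatic bankruptcy stay from July 20, 2007 to October 18, 2007 tolled the period for 90 days, extending the deadline to February 19, 2008.
By the time the emergency suspension of filing deadlines began on May 31, 2008, the limitation period had already expired on February 19, 2008; that interval cannot revive it.
Nothing else in the chronology tolls or restarts the period.

February 19, 2008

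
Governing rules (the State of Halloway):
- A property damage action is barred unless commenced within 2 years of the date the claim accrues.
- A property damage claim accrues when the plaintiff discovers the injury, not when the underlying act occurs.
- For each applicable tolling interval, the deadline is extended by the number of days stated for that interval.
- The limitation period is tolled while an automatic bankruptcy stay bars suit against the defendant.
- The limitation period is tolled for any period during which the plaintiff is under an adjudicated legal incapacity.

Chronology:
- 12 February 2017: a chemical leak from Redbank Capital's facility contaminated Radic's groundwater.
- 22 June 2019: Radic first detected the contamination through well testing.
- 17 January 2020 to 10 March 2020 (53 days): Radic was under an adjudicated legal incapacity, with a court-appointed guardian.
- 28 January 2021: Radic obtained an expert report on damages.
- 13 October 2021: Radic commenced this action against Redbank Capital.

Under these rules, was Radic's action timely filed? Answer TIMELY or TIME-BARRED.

TIME-BARRED

Under the discovery rule, the claim accrued on 22 June 2019, when Radic discovered the injury — not on the 12 February 2017 date of the underlying act.
Adding the 2 years base period to 22 June 2019 gives a deadline of 22 June 2021, before any tolling.
The plaintiff's legal incapacity from 17 January 2020 to 10 March 2020 tolled the period for 53 days, extending the deadline to 14 August 2021.
None of the other events listed affects the running of the period under the stated rules.
Radic filed on 13 October 2021, after the 14 August 2021 deadline, so the action is time-barred.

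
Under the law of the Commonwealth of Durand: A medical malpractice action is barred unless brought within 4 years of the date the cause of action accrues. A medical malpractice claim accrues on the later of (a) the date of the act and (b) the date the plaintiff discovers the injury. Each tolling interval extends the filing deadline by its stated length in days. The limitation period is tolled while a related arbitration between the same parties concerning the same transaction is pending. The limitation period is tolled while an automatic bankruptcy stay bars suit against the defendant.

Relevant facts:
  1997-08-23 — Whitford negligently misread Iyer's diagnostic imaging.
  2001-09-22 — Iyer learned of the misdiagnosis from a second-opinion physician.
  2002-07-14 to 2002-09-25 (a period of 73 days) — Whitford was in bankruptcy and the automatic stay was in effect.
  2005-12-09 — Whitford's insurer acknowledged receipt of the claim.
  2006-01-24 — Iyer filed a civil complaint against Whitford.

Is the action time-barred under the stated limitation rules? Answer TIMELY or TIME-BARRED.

Taking the later of the act (1997-08-23) and discovery (2001-09-22), the claim accrued on 2001-09-22.
Adding the 4 years base period to 2001-09-22 gives a deadline of 2005-09-22, before any tolling.
Because the automatic bankruptcy stay ran from 2002-07-14 to 2002-09-25, the deadline is extended by 73 days to 2005-12-04.
None of the other events listed affects the running of the period under the stated rules.
Filing on 2006-01-24 missed the 2005-12-04 deadline — the action is time-barred.

TIME-BARRED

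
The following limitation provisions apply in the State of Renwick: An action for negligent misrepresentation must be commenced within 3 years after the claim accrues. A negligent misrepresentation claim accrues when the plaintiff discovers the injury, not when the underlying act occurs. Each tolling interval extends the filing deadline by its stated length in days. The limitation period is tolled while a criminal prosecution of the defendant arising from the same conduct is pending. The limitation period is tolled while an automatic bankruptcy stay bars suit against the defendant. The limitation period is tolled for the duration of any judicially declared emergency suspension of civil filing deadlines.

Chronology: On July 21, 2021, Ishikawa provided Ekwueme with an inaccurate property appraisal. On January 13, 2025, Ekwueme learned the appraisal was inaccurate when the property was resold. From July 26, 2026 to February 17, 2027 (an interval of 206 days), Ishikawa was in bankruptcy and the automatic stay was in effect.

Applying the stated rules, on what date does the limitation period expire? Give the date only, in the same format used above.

August 6, 2028

The claim did not accrue until Ekwueme discovered the injury on January 13, 2025; the July 21, 2021 act date does not start the clock under the stated rule.
The untolled deadline — 3 years after January 13, 2025 — is January 13, 2028.
The automatic bankruptcy stay from July 26, 2026 to February 17, 2027 tolled the period for 206 days, extending the deadline to August 6, 2028.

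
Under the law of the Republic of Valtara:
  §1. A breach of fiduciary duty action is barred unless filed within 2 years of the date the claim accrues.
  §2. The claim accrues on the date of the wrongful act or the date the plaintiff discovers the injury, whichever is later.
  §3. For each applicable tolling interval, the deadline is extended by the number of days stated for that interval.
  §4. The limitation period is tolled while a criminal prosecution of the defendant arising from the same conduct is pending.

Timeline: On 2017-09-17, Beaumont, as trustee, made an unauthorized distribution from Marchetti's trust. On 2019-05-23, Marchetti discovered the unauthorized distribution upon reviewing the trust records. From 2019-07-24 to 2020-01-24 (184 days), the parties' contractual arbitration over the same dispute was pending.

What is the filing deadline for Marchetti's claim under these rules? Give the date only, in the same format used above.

2021-05-23

Taking the later of the act (2017-09-17) and discovery (2019-05-23), the claim accrued on 2019-05-23.
The untolled deadline — 2 years after 2019-05-23 — is 2021-05-23.
Although a pending arbitration ran from 2019-07-24 to 2020-01-24, the stated rules do not make that a tolling event, so it is disregarded.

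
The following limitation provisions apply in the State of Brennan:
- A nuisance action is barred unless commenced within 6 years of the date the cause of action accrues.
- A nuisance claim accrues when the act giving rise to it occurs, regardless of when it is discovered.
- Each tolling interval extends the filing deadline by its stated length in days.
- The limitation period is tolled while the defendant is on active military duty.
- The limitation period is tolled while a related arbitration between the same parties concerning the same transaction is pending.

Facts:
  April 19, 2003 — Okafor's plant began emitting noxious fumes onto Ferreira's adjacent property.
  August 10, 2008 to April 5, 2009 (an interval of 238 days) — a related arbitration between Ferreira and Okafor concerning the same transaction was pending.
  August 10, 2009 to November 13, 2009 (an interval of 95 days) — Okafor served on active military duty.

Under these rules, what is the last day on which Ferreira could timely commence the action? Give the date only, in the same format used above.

March 18, 2010

The limitation period began to run on April 19, 2003.
The untolled deadline — 6 years after April 19, 2003 — is April 19, 2009.
The period was tolled for 238 days by the pending related arbitration (August 10, 2008 to April 5, 2009), pushing the deadline to December 13, 2009.
The period was tolled for 95 days by the defendant's active military service (August 10, 2009 to November 13, 2009), pushing the deadline to March 18, 2010.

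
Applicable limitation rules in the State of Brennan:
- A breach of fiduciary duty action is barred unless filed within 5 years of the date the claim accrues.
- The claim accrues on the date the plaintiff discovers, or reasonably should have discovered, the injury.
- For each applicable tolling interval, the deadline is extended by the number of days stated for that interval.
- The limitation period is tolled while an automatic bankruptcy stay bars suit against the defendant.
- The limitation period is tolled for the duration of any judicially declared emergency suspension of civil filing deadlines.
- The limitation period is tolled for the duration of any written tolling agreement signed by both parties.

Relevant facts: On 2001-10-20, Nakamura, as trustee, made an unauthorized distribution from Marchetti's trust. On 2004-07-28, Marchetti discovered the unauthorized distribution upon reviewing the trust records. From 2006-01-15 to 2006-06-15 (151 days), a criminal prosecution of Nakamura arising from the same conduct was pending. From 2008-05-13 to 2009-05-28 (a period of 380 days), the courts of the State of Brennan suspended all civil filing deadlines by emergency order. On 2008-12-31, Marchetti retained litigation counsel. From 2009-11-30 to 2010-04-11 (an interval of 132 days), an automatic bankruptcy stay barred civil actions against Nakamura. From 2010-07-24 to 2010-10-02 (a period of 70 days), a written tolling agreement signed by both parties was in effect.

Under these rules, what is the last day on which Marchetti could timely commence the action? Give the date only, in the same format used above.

Accrual is tied to discovery, so the period began on 2004-07-28 rather than on 2001-10-20 when the act occurred.
5 years from 2004-07-28 is 2009-07-28.
Because the emergency suspension of filing deadlines ran from 2008-05-13 to 2009-05-28, the deadline is extended by 380 days to 2010-08-12.
The automatic bankruptcy stay from 2009-11-30 to 2010-04-11 tolled the period for 132 days, extending the deadline to 2010-12-22.
Because the written tolling agreement ran from 2010-07-24 to 2010-10-02, the deadline is extended by 70 days to 2011-03-02.
The pending criminal prosecution from 2006-01-15 to 2006-06-15 does not toll the period, because no stated rule makes a criminal prosecution a tolling event.
None of the other events listed affects the running of the period under the stated rules.

2011-03-02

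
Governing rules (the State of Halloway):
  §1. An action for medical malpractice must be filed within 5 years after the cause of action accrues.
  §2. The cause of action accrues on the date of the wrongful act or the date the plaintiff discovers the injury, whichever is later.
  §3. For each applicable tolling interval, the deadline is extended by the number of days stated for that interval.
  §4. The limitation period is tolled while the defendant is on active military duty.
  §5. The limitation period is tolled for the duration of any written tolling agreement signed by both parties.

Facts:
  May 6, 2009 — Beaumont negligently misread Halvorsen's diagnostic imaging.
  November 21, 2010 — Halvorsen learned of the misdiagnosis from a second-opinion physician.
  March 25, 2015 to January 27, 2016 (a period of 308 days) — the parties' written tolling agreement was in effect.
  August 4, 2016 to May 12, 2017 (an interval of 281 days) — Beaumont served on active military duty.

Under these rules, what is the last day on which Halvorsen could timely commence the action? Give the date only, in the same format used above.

July 2, 2017

Taking the later of the act (May 6, 2009) and discovery (November 21, 2010), the claim accrued on November 21, 2010.
Adding the 5 years base period to November 21, 2010 gives a deadline of November 21, 2015, before any tolling.
The period was tolled for 308 days by the written tolling agreement (March 25, 2015 to January 27, 2016), pushing the deadline to September 24, 2016.
The defendant's active military service from August 4, 2016 to May 12, 2017 tolled the period for 281 days, extending the deadline to July 2, 2017.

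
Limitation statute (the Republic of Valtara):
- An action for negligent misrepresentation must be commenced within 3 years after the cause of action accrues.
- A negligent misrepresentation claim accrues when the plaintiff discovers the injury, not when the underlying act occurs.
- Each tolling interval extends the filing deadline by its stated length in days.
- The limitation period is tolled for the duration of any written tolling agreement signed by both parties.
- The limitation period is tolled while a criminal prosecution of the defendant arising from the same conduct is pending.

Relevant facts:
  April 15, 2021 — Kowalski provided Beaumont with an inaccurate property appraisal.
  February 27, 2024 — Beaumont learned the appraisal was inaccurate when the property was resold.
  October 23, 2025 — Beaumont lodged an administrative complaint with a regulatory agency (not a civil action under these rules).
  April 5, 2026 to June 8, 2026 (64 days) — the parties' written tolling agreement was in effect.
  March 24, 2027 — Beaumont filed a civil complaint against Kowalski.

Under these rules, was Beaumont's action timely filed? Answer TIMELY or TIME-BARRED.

The claim did not accrue until Beaumont discovered the injury on February 27, 2024; the April 15, 2021 act date does not start the clock under the stated rule.
The untolled deadline — 3 years after February 27, 2024 — is February 27, 2027.
The period was tolled for 64 days by the written tolling agreement (April 5, 2026 to June 8, 2026), pushing the deadline to May 2, 2027.
None of the other events listed affects the running of the period under the stated rules.
Filing on March 24, 2027 beat the May 2, 2027 deadline — the action is timely.

TIMELY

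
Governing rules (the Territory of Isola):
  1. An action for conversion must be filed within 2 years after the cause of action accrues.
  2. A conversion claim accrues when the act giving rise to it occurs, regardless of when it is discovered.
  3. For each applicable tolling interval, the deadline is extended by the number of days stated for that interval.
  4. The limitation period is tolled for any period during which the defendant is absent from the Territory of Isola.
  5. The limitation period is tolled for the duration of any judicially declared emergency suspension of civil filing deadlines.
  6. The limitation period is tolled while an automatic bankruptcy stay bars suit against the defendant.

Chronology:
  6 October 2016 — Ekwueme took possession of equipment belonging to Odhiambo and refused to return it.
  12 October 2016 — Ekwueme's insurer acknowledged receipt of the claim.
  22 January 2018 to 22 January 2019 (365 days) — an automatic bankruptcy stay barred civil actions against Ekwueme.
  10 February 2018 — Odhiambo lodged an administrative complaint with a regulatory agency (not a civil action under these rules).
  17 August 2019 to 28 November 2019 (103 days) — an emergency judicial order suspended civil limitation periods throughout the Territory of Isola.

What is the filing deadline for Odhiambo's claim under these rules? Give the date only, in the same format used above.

17 January 2020

The cause of action accrued on 6 October 2016, the date of the act.
Adding the 2 years base period to 6 October 2016 gives a deadline of 6 October 2018, before any tolling.
The period was tolled for 365 days by the automatic bankruptcy stay (22 January 2018 to 22 January 2019), pushing the deadline to 6 October 2019.
Because the emergency suspension of filing deadlines ran from 17 August 2019 to 28 November 2019, the deadline is extended by 103 days to 17 January 2020.
Nothing else in the chronology tolls or restarts the period.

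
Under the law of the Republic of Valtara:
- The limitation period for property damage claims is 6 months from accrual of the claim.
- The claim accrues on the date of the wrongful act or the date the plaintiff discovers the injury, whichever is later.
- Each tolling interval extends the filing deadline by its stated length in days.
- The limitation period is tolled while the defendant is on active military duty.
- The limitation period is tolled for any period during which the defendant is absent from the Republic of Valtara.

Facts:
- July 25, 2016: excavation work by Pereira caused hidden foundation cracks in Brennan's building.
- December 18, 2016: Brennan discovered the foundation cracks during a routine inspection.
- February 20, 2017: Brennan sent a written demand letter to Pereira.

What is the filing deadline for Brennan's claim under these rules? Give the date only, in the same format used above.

June 18, 2017

The claim accrued on December 18, 2016 — the later of the July 25, 2016 act and the December 18, 2016 discovery.
6 months from December 18, 2016 is June 18, 2017.
The other events in the timeline have no effect on the limitation period under the stated rules.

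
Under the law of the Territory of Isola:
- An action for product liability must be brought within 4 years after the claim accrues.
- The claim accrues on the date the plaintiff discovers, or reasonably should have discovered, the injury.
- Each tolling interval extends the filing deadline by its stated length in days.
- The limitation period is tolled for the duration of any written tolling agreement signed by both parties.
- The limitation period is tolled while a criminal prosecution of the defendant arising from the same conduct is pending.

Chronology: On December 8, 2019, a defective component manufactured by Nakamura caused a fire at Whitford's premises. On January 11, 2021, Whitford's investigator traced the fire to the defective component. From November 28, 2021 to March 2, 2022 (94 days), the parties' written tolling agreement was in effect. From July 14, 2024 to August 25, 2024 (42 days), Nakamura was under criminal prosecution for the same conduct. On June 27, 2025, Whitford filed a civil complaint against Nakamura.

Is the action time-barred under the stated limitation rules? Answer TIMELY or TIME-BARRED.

TIME-BARRED

The claim did not accrue until Whitford discovered the injury on January 11, 2021; the December 8, 2019 act date does not start the clock under the stated rule.
The untolled deadline — 4 years after January 11, 2021 — is January 11, 2025.
The period was tolled for 94 days by the written tolling agreement (November 28, 2021 to March 2, 2022), pushing the deadline to April 15, 2025.
The period was tolled for 42 days by the pending criminal prosecution (July 14, 2024 to August 25, 2024), pushing the deadline to May 27, 2025.
Filing on June 27, 2025 missed the May 27, 2025 deadline — the action is time-barred.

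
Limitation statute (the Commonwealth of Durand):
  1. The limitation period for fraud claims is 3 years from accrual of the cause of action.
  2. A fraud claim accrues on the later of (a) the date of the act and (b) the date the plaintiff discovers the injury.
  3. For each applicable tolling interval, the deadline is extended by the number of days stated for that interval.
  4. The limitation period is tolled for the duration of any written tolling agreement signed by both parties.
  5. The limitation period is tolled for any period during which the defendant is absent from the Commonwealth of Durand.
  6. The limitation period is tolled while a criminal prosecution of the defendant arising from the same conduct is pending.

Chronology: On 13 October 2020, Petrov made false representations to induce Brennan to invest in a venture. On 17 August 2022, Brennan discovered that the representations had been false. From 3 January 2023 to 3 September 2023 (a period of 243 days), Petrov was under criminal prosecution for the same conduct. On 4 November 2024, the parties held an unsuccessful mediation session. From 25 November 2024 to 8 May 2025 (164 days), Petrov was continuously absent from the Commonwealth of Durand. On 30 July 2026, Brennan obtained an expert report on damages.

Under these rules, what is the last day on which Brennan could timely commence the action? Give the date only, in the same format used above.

28 September 2026

Taking the later of the act (13 October 2020) and discovery (17 August 2022), the claim accrued on 17 August 2022.
The untolled deadline — 3 years after 17 August 2022 — is 17 August 2025.
Because the pending criminal prosecution ran from 3 January 2023 to 3 September 2023, the deadline is extended by 243 days to 17 April 2026.
Because the defendant's absence from the jurisdiction ran from 25 November 2024 to 8 May 2025, the deadline is extended by 164 days to 28 September 2026.
Nothing else in the chronology tolls or restarts the period.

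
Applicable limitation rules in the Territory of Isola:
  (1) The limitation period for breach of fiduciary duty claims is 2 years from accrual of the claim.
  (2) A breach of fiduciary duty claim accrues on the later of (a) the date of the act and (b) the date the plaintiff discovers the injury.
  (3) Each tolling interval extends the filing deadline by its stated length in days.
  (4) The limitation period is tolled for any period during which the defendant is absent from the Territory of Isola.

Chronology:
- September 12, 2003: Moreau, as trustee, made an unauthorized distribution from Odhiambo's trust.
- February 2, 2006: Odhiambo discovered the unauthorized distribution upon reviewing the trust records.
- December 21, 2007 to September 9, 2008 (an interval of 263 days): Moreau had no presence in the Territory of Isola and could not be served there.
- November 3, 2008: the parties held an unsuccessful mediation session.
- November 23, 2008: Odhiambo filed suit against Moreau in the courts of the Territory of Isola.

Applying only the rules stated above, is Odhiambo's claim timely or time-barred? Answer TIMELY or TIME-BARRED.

TIME-BARRED

Because discovery on February 2, 2006 post-dates the September 12, 2003 act, accrual under the later-of rule falls on February 2, 2006.
Adding the 2 years base period to February 2, 2006 gives a deadline of February 2, 2008, before any tolling.
The period was tolled for 263 days by the defendant's absence from the jurisdiction (December 21, 2007 to September 9, 2008), pushing the deadline to October 22, 2008.
The other events in the timeline have no effect on the limitation period under the stated rules.
Odhiambo filed on November 23, 2008, after the October 22, 2008 deadline, so the action is time-barred.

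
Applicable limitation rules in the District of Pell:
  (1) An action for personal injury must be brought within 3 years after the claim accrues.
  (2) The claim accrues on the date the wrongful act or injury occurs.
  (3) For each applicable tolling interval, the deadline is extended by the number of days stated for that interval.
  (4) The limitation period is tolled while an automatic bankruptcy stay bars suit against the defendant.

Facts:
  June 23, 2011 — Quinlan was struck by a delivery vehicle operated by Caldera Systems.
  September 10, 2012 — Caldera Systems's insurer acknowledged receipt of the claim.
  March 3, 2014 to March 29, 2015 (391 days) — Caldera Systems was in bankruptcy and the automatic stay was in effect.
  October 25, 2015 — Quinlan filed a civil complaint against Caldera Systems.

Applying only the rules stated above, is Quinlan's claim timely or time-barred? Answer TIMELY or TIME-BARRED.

The claim accrued on June 23, 2011, the date of the act.
The untolled deadline — 3 years after June 23, 2011 — is June 23, 2014.
The automatic bankruptcy stay from March 3, 2014 to March 29, 2015 tolled the period for 391 days, extending the deadline to July 19, 2015.
The other events in the timeline have no effect on the limitation period under the stated rules.
Filing on October 25, 2015 missed the July 19, 2015 deadline — the action is time-barred.

TIME-BARRED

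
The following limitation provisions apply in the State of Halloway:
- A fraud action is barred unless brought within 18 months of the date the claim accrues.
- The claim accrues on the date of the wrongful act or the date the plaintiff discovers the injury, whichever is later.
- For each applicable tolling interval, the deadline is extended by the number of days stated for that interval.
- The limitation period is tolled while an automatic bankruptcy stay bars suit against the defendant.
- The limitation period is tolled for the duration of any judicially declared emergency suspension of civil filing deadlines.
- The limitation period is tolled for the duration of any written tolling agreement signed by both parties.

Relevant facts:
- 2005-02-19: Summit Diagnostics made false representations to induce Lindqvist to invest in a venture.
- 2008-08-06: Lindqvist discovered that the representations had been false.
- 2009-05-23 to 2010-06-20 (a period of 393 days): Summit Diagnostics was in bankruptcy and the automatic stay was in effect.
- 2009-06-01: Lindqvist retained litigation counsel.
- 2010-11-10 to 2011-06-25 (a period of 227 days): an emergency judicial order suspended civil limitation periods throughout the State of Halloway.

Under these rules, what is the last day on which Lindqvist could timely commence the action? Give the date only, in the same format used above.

Because discovery on 2008-08-06 post-dates the 2005-02-19 act, accrual under the later-of rule falls on 2008-08-06.
18 months from 2008-08-06 is 2010-02-06.
Because the automatic bankruptcy stay ran from 2009-05-23 to 2010-06-20, the deadline is extended by 393 days to 2011-03-06.
The emergency suspension of filing deadlines from 2010-11-10 to 2011-06-25 tolled the period for 227 days, extending the deadline to 2011-10-19.
The other events in the timeline have no effect on the limitation period under the stated rules.

2011-10-19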